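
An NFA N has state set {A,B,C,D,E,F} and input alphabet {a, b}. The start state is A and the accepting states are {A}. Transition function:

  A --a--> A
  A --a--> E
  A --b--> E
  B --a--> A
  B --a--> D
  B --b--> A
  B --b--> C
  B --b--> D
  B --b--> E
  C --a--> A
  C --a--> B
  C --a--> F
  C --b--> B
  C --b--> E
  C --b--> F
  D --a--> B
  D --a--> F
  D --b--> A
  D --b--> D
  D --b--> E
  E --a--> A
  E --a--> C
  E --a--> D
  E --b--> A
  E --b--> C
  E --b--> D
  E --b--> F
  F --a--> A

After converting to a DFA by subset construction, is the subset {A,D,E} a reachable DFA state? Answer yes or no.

no

Start state of the DFA: {A}.
{A} --a--> {A,E}  [new]
{A} --b--> {E}  [new]
{A,E} --a--> {A,C,D,E}  [new]
{A,E} --b--> {A,C,D,E,F}  [new]
{E} --a--> {A,C,D}  [new]
{E} --b--> {A,C,D,F}  [new]
{A,C,D,E} --a--> {A,B,C,D,E,F}  [new]
{A,C,D,E} --b--> {A,B,C,D,E,F}  [seen]
{A,C,D,E,F} --a--> {A,B,C,D,E,F}  [seen]
{A,C,D,E,F} --b--> {A,B,C,D,E,F}  [seen]
{A,C,D} --a--> {A,B,E,F}  [new]
{A,C,D} --b--> {A,B,D,E,F}  [new]
{A,C,D,F} --a--> {A,B,E,F}  [seen]
{A,C,D,F} --b--> {A,B,D,E,F}  [seen]
{A,B,C,D,E,F} --a--> {A,B,C,D,E,F}  [seen]
{A,B,C,D,E,F} --b--> {A,B,C,D,E,F}  [seen]
{A,B,E,F} --a--> {A,C,D,E}  [seen]
{A,B,E,F} --b--> {A,C,D,E,F}  [seen]
{A,B,D,E,F} --a--> {A,B,C,D,E,F}  [seen]
{A,B,D,E,F} --b--> {A,C,D,E,F}  [seen]
Reachable DFA states: {A}, {A,E}, {E}, {A,C,D,E}, {A,C,D,E,F}, {A,C,D}, {A,C,D,F}, {A,B,C,D,E,F}, {A,B,E,F}, {A,B,D,E,F}.
{A,D,E} is not among them.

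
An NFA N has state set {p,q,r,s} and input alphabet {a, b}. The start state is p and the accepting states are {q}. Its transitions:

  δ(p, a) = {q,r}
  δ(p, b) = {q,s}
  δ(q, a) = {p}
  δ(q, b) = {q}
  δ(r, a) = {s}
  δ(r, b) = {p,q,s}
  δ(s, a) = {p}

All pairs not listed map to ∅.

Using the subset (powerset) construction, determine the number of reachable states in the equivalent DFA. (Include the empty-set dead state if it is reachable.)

Start state of the DFA: {p}.
{p} --a--> {q,r}  [new]
{p} --b--> {q,s}  [new]
{q,r} --a--> {p,s}  [new]
{q,r} --b--> {p,q,s}  [new]
{q,s} --a--> {p}  [seen]
{q,s} --b--> {q}  [new]
{p,s} --a--> {p,q,r}  [new]
{p,s} --b--> {q,s}  [seen]
{p,q,s} --a--> {p,q,r}  [seen]
{p,q,s} --b--> {q,s}  [seen]
{q} --a--> {p}  [seen]
{q} --b--> {q}  [seen]
{p,q,r} --a--> {p,q,r,s}  [new]
{p,q,r} --b--> {p,q,s}  [seen]
{p,q,r,s} --a--> {p,q,r,s}  [seen]
{p,q,r,s} --b--> {p,q,s}  [seen]
Reachable DFA states: {p}, {q,r}, {q,s}, {p,s}, {p,q,s}, {q}, {p,q,r}, {p,q,r,s}.

8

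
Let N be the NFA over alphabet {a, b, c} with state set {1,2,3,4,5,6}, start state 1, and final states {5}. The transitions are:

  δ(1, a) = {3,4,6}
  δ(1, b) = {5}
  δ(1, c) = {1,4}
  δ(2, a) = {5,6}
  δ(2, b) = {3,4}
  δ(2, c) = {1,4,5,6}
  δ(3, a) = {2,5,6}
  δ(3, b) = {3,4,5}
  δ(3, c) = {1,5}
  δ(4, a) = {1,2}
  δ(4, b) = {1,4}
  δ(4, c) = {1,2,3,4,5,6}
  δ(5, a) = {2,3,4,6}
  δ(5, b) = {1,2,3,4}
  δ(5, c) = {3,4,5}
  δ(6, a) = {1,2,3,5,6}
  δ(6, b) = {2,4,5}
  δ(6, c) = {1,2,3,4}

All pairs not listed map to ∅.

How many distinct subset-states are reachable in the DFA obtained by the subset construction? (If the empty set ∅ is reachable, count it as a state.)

Start state of the DFA: {1}.
{1} --a--> {3,4,6}  [new]
{1} --b--> {5}  [new]
{1} --c--> {1,4}  [new]
{3,4,6} --a--> {1,2,3,5,6}  [new]
{3,4,6} --b--> {1,2,3,4,5}  [new]
{3,4,6} --c--> {1,2,3,4,5,6}  [new]
{5} --a--> {2,3,4,6}  [new]
{5} --b--> {1,2,3,4}  [new]
{5} --c--> {3,4,5}  [new]
{1,4} --a--> {1,2,3,4,6}  [new]
{1,4} --b--> {1,4,5}  [new]
{1,4} --c--> {1,2,3,4,5,6}  [seen]
{1,2,3,5,6} --a--> {1,2,3,4,5,6}  [seen]
{1,2,3,5,6} --b--> {1,2,3,4,5}  [seen]
{1,2,3,5,6} --c--> {1,2,3,4,5,6}  [seen]
{1,2,3,4,5} --a--> {1,2,3,4,5,6}  [seen]
{1,2,3,4,5} --b--> {1,2,3,4,5}  [seen]
{1,2,3,4,5} --c--> {1,2,3,4,5,6}  [seen]
{1,2,3,4,5,6} --a--> {1,2,3,4,5,6}  [seen]
{1,2,3,4,5,6} --b--> {1,2,3,4,5}  [seen]
{1,2,3,4,5,6} --c--> {1,2,3,4,5,6}  [seen]
{2,3,4,6} --a--> {1,2,3,5,6}  [seen]
{2,3,4,6} --b--> {1,2,3,4,5}  [seen]
{2,3,4,6} --c--> {1,2,3,4,5,6}  [seen]
{1,2,3,4} --a--> {1,2,3,4,5,6}  [seen]
{1,2,3,4} --b--> {1,3,4,5}  [new]
{1,2,3,4} --c--> {1,2,3,4,5,6}  [seen]
{3,4,5} --a--> {1,2,3,4,5,6}  [seen]
{3,4,5} --b--> {1,2,3,4,5}  [seen]
{3,4,5} --c--> {1,2,3,4,5,6}  [seen]
{1,2,3,4,6} --a--> {1,2,3,4,5,6}  [seen]
{1,2,3,4,6} --b--> {1,2,3,4,5}  [seen]
{1,2,3,4,6} --c--> {1,2,3,4,5,6}  [seen]
{1,4,5} --a--> {1,2,3,4,6}  [seen]
{1,4,5} --b--> {1,2,3,4,5}  [seen]
{1,4,5} --c--> {1,2,3,4,5,6}  [seen]
{1,3,4,5} --a--> {1,2,3,4,5,6}  [seen]
{1,3,4,5} --b--> {1,2,3,4,5}  [seen]
{1,3,4,5} --c--> {1,2,3,4,5,6}  [seen]
Reachable DFA states: {1}, {3,4,6}, {5}, {1,4}, {1,2,3,5,6}, {1,2,3,4,5}, {1,2,3,4,5,6}, {2,3,4,6}, {1,2,3,4}, {3,4,5}, {1,2,3,4,6}, {1,4,5}, {1,3,4,5}.

13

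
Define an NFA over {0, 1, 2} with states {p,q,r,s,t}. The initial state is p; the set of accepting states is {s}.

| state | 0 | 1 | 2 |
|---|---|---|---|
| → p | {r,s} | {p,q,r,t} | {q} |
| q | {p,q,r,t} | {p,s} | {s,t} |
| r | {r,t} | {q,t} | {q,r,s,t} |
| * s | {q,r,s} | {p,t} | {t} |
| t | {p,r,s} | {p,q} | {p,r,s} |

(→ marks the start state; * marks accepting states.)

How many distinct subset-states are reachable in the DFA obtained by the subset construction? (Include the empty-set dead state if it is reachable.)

Start state of the DFA: {p}.
{p} --0--> {r,s}  [new]
{p} --1--> {p,q,r,t}  [new]
{p} --2--> {q}  [new]
{r,s} --0--> {q,r,s,t}  [new]
{r,s} --1--> {p,q,t}  [new]
{r,s} --2--> {q,r,s,t}  [seen]
{p,q,r,t} --0--> {p,q,r,s,t}  [new]
{p,q,r,t} --1--> {p,q,r,s,t}  [seen]
{p,q,r,t} --2--> {p,q,r,s,t}  [seen]
{q} --0--> {p,q,r,t}  [seen]
{q} --1--> {p,s}  [new]
{q} --2--> {s,t}  [new]
{q,r,s,t} --0--> {p,q,r,s,t}  [seen]
{q,r,s,t} --1--> {p,q,s,t}  [new]
{q,r,s,t} --2--> {p,q,r,s,t}  [seen]
{p,q,t} --0--> {p,q,r,s,t}  [seen]
{p,q,t} --1--> {p,q,r,s,t}  [seen]
{p,q,t} --2--> {p,q,r,s,t}  [seen]
{p,q,r,s,t} --0--> {p,q,r,s,t}  [seen]
{p,q,r,s,t} --1--> {p,q,r,s,t}  [seen]
{p,q,r,s,t} --2--> {p,q,r,s,t}  [seen]
{p,s} --0--> {q,r,s}  [new]
{p,s} --1--> {p,q,r,t}  [seen]
{p,s} --2--> {q,t}  [new]
{s,t} --0--> {p,q,r,s}  [new]
{s,t} --1--> {p,q,t}  [seen]
{s,t} --2--> {p,r,s,t}  [new]
{p,q,s,t} --0--> {p,q,r,s,t}  [seen]
{p,q,s,t} --1--> {p,q,r,s,t}  [seen]
{p,q,s,t} --2--> {p,q,r,s,t}  [seen]
{q,r,s} --0--> {p,q,r,s,t}  [seen]
{q,r,s} --1--> {p,q,s,t}  [seen]
{q,r,s} --2--> {q,r,s,t}  [seen]
{q,t} --0--> {p,q,r,s,t}  [seen]
{q,t} --1--> {p,q,s}  [new]
{q,t} --2--> {p,r,s,t}  [seen]
{p,q,r,s} --0--> {p,q,r,s,t}  [seen]
{p,q,r,s} --1--> {p,q,r,s,t}  [seen]
{p,q,r,s} --2--> {q,r,s,t}  [seen]
{p,r,s,t} --0--> {p,q,r,s,t}  [seen]
{p,r,s,t} --1--> {p,q,r,t}  [seen]
{p,r,s,t} --2--> {p,q,r,s,t}  [seen]
{p,q,s} --0--> {p,q,r,s,t}  [seen]
{p,q,s} --1--> {p,q,r,s,t}  [seen]
{p,q,s} --2--> {q,s,t}  [new]
{q,s,t} --0--> {p,q,r,s,t}  [seen]
{q,s,t} --1--> {p,q,s,t}  [seen]
{q,s,t} --2--> {p,r,s,t}  [seen]
Reachable DFA states: {p}, {r,s}, {p,q,r,t}, {q}, {q,r,s,t}, {p,q,t}, {p,q,r,s,t}, {p,s}, {s,t}, {p,q,s,t}, {q,r,s}, {q,t}, {p,q,r,s}, {p,r,s,t}, {p,q,s}, {q,s,t}.

16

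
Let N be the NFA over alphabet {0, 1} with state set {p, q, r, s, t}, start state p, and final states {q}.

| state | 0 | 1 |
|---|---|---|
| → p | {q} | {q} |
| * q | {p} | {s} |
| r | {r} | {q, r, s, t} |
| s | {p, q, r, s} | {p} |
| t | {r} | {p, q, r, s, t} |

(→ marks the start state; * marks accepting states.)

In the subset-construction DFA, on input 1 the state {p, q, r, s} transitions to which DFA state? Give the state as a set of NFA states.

{p, q, r, s, t}

δ(p,1) = {q}; δ(q,1) = {s}; δ(r,1) = {q, r, s, t}; δ(s,1) = {p}.
Union: {p, q, r, s, t}.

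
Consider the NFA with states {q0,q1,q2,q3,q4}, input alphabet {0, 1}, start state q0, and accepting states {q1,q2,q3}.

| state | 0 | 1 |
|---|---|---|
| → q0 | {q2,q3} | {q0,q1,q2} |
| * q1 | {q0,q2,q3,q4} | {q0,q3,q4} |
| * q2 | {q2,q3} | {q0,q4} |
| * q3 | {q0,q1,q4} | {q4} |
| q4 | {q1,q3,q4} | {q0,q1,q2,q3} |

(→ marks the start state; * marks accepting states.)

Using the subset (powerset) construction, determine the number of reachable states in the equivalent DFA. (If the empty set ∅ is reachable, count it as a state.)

Start state of the DFA: {q0}.
{q0} --0--> {q2,q3}  [new]
{q0} --1--> {q0,q1,q2}  [new]
{q2,q3} --0--> {q0,q1,q2,q3,q4}  [new]
{q2,q3} --1--> {q0,q4}  [new]
{q0,q1,q2} --0--> {q0,q2,q3,q4}  [new]
{q0,q1,q2} --1--> {q0,q1,q2,q3,q4}  [seen]
{q0,q1,q2,q3,q4} --0--> {q0,q1,q2,q3,q4}  [seen]
{q0,q1,q2,q3,q4} --1--> {q0,q1,q2,q3,q4}  [seen]
{q0,q4} --0--> {q1,q2,q3,q4}  [new]
{q0,q4} --1--> {q0,q1,q2,q3}  [new]
{q0,q2,q3,q4} --0--> {q0,q1,q2,q3,q4}  [seen]
{q0,q2,q3,q4} --1--> {q0,q1,q2,q3,q4}  [seen]
{q1,q2,q3,q4} --0--> {q0,q1,q2,q3,q4}  [seen]
{q1,q2,q3,q4} --1--> {q0,q1,q2,q3,q4}  [seen]
{q0,q1,q2,q3} --0--> {q0,q1,q2,q3,q4}  [seen]
{q0,q1,q2,q3} --1--> {q0,q1,q2,q3,q4}  [seen]
Reachable DFA states: {q0}, {q2,q3}, {q0,q1,q2}, {q0,q1,q2,q3,q4}, {q0,q4}, {q0,q2,q3,q4}, {q1,q2,q3,q4}, {q0,q1,q2,q3}.

8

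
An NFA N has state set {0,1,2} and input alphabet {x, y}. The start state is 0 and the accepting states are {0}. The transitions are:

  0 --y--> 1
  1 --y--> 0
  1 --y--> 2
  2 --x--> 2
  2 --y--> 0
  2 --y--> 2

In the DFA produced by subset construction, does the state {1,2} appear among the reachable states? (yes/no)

no

Start state of the DFA: {0}.
{0} --x--> ∅  [new]
{0} --y--> {1}  [new]
∅ --x--> ∅  [seen]
∅ --y--> ∅  [seen]
{1} --x--> ∅  [seen]
{1} --y--> {0,2}  [new]
{0,2} --x--> {2}  [new]
{0,2} --y--> {0,1,2}  [new]
{2} --x--> {2}  [seen]
{2} --y--> {0,2}  [seen]
{0,1,2} --x--> {2}  [seen]
{0,1,2} --y--> {0,1,2}  [seen]
Reachable DFA states: {0}, ∅, {1}, {0,2}, {2}, {0,1,2}.
{1,2} is not among them.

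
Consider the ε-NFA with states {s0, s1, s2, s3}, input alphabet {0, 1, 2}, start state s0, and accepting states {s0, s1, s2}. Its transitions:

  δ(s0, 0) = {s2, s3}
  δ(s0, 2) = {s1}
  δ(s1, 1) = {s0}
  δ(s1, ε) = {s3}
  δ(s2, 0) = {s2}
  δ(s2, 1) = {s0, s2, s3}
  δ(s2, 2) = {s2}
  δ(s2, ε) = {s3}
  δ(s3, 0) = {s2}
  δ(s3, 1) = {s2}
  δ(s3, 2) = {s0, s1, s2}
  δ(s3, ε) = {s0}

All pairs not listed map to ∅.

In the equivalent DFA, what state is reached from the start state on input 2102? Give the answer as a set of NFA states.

{s0, s1, s2, s3}

Start: {s0}.
δ(s0,2) = {s1}.
Union: {s1}.
ε-closure gives {s0, s1, s3}.
After 2: {s0, s1, s3}.
δ(s0,1) = ∅; δ(s1,1) = {s0}; δ(s3,1) = {s2}.
Union: {s0, s2}.
ε-closure gives {s0, s2, s3}.
After 1: {s0, s2, s3}.
δ(s0,0) = {s2, s3}; δ(s2,0) = {s2}; δ(s3,0) = {s2}.
Union: {s2, s3}.
ε-closure gives {s0, s2, s3}.
After 0: {s0, s2, s3}.
δ(s0,2) = {s1}; δ(s2,2) = {s2}; δ(s3,2) = {s0, s1, s2}.
Union: {s0, s1, s2}.
ε-closure gives {s0, s1, s2, s3}.
After 2: {s0, s1, s2, s3}.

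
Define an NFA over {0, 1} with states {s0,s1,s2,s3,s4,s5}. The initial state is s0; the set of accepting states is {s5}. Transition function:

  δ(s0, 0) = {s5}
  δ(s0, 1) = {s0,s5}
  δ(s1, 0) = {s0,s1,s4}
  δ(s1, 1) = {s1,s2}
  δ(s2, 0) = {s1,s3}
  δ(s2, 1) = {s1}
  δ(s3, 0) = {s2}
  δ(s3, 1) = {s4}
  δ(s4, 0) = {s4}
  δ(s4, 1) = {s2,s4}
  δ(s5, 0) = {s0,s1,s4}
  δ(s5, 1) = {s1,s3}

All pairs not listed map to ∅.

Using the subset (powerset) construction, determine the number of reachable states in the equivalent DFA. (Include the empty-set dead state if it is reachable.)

Start state of the DFA: {s0}.
{s0} --0--> {s5}  [new]
{s0} --1--> {s0,s5}  [new]
{s5} --0--> {s0,s1,s4}  [new]
{s5} --1--> {s1,s3}  [new]
{s0,s5} --0--> {s0,s1,s4,s5}  [new]
{s0,s5} --1--> {s0,s1,s3,s5}  [new]
{s0,s1,s4} --0--> {s0,s1,s4,s5}  [seen]
{s0,s1,s4} --1--> {s0,s1,s2,s4,s5}  [new]
{s1,s3} --0--> {s0,s1,s2,s4}  [new]
{s1,s3} --1--> {s1,s2,s4}  [new]
{s0,s1,s4,s5} --0--> {s0,s1,s4,s5}  [seen]
{s0,s1,s4,s5} --1--> {s0,s1,s2,s3,s4,s5}  [new]
{s0,s1,s3,s5} --0--> {s0,s1,s2,s4,s5}  [seen]
{s0,s1,s3,s5} --1--> {s0,s1,s2,s3,s4,s5}  [seen]
{s0,s1,s2,s4,s5} --0--> {s0,s1,s3,s4,s5}  [new]
{s0,s1,s2,s4,s5} --1--> {s0,s1,s2,s3,s4,s5}  [seen]
{s0,s1,s2,s4} --0--> {s0,s1,s3,s4,s5}  [seen]
{s0,s1,s2,s4} --1--> {s0,s1,s2,s4,s5}  [seen]
{s1,s2,s4} --0--> {s0,s1,s3,s4}  [new]
{s1,s2,s4} --1--> {s1,s2,s4}  [seen]
{s0,s1,s2,s3,s4,s5} --0--> {s0,s1,s2,s3,s4,s5}  [seen]
{s0,s1,s2,s3,s4,s5} --1--> {s0,s1,s2,s3,s4,s5}  [seen]
{s0,s1,s3,s4,s5} --0--> {s0,s1,s2,s4,s5}  [seen]
{s0,s1,s3,s4,s5} --1--> {s0,s1,s2,s3,s4,s5}  [seen]
{s0,s1,s3,s4} --0--> {s0,s1,s2,s4,s5}  [seen]
{s0,s1,s3,s4} --1--> {s0,s1,s2,s4,s5}  [seen]
Reachable DFA states: {s0}, {s5}, {s0,s5}, {s0,s1,s4}, {s1,s3}, {s0,s1,s4,s5}, {s0,s1,s3,s5}, {s0,s1,s2,s4,s5}, {s0,s1,s2,s4}, {s1,s2,s4}, {s0,s1,s2,s3,s4,s5}, {s0,s1,s3,s4,s5}, {s0,s1,s3,s4}.

13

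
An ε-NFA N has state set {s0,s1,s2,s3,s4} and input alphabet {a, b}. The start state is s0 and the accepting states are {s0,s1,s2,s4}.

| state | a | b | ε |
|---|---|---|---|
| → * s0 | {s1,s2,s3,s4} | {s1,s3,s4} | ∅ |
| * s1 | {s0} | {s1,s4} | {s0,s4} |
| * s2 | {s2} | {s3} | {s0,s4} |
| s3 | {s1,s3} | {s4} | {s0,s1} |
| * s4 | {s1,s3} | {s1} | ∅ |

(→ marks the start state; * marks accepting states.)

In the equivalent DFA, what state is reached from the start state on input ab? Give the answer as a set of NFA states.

{s0,s1,s3,s4}

Start: {s0}.
δ(s0,a) = {s1,s2,s3,s4}.
Union: {s1,s2,s3,s4}.
ε-closure gives {s0,s1,s2,s3,s4}.
After a: {s0,s1,s2,s3,s4}.
δ(s0,b) = {s1,s3,s4}; δ(s1,b) = {s1,s4}; δ(s2,b) = {s3}; δ(s3,b) = {s4}; δ(s4,b) = {s1}.
Union: {s1,s3,s4}.
ε-closure gives {s0,s1,s3,s4}.
After b: {s0,s1,s3,s4}.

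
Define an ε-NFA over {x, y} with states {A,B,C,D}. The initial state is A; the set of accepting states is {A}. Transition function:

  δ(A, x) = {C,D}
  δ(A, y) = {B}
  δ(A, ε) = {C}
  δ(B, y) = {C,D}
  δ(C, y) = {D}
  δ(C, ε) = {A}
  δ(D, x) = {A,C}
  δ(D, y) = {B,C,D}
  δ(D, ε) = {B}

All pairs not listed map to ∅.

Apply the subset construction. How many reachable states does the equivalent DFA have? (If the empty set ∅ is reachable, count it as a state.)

Start state of the DFA: {A,C} (ε-closure of the NFA start).
{A,C} --x--> {A,B,C,D}  [new]
{A,C} --y--> {B,D}  [new]
{A,B,C,D} --x--> {A,B,C,D}  [seen]
{A,B,C,D} --y--> {A,B,C,D}  [seen]
{B,D} --x--> {A,C}  [seen]
{B,D} --y--> {A,B,C,D}  [seen]
Reachable DFA states: {A,C}, {A,B,C,D}, {B,D}.

3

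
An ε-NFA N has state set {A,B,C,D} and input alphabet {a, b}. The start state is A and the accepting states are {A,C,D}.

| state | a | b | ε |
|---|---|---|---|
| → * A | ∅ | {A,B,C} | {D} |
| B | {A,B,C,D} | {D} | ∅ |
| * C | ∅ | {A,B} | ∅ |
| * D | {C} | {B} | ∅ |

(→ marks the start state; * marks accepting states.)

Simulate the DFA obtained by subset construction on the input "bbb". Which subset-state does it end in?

Start: {A,D}.
δ(A,b) = {A,B,C}; δ(D,b) = {B}.
Union: {A,B,C}.
ε-closure gives {A,B,C,D}.
After b: {A,B,C,D}.
δ(A,b) = {A,B,C}; δ(B,b) = {D}; δ(C,b) = {A,B}; δ(D,b) = {B}.
Union: {A,B,C,D}.
After b: {A,B,C,D}.
δ(A,b) = {A,B,C}; δ(B,b) = {D}; δ(C,b) = {A,B}; δ(D,b) = {B}.
Union: {A,B,C,D}.
After b: {A,B,C,D}.

{A,B,C,D}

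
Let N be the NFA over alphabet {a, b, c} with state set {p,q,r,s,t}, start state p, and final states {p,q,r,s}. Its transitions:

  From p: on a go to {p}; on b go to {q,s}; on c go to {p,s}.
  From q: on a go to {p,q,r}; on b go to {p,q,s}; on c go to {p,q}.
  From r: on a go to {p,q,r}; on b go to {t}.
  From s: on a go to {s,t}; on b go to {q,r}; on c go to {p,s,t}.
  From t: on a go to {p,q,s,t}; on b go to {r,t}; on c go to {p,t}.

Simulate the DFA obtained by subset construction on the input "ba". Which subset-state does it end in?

Start: {p}.
δ(p,b) = {q,s}.
Union: {q,s}.
After b: {q,s}.
δ(q,a) = {p,q,r}; δ(s,a) = {s,t}.
Union: {p,q,r,s,t}.
After a: {p,q,r,s,t}.

{p,q,r,s,t}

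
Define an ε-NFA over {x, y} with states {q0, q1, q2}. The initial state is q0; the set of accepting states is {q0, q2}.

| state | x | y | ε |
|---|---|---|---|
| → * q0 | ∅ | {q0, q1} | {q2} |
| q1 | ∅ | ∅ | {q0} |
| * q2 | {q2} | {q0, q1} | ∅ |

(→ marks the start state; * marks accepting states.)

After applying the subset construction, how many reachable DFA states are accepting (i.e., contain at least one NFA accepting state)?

3

Start state of the DFA: {q0, q2} (ε-closure of the NFA start).
{q0, q2} --x--> {q2}  [new]
{q0, q2} --y--> {q0, q1, q2}  [new]
{q2} --x--> {q2}  [seen]
{q2} --y--> {q0, q1, q2}  [seen]
{q0, q1, q2} --x--> {q2}  [seen]
{q0, q1, q2} --y--> {q0, q1, q2}  [seen]
Reachable DFA states: {q0, q2}, {q2}, {q0, q1, q2}.
Accepting DFA states (contain an NFA accepting state): {q0, q2}, {q2}, {q0, q1, q2}.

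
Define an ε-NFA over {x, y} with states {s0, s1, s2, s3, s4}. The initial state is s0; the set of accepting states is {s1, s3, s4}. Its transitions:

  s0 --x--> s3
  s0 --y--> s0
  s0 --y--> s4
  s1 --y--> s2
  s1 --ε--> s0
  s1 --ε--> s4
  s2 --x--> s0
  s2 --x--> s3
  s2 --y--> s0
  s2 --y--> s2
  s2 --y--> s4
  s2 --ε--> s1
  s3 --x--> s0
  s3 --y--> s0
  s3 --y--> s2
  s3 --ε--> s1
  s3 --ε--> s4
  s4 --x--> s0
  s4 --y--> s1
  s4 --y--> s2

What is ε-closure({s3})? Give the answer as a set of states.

{s0, s1, s3, s4}

Begin with {s3}.
s3 →ε {s1, s4}; add s1, s4.
s1 →ε {s0, s4}; add s0.
ε-closure = {s0, s1, s3, s4}.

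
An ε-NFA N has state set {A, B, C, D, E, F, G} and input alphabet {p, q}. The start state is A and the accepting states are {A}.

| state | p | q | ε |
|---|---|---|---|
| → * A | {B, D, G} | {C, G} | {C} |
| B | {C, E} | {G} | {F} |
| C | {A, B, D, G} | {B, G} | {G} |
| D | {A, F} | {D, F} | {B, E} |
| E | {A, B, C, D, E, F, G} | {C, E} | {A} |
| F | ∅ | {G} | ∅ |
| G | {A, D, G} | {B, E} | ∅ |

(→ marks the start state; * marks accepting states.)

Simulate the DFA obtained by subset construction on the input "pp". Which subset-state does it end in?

Start: {A, C, G}.
δ(A,p) = {B, D, G}; δ(C,p) = {A, B, D, G}; δ(G,p) = {A, D, G}.
Union: {A, B, D, G}.
ε-closure gives {A, B, C, D, E, F, G}.
After p: {A, B, C, D, E, F, G}.
δ(A,p) = {B, D, G}; δ(B,p) = {C, E}; δ(C,p) = {A, B, D, G}; δ(D,p) = {A, F}; δ(E,p) = {A, B, C, D, E, F, G}; δ(F,p) = ∅; δ(G,p) = {A, D, G}.
Union: {A, B, C, D, E, F, G}.
After p: {A, B, C, D, E, F, G}.

{A, B, C, D, E, F, G}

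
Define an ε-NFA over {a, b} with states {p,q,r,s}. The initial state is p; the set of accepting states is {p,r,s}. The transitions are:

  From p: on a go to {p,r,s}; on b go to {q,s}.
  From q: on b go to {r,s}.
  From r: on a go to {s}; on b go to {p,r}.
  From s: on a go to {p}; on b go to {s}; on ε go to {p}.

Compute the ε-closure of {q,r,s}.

{p,q,r,s}

Begin with {q,r,s}.
s →ε {p}; add p.
ε-closure = {p,q,r,s}.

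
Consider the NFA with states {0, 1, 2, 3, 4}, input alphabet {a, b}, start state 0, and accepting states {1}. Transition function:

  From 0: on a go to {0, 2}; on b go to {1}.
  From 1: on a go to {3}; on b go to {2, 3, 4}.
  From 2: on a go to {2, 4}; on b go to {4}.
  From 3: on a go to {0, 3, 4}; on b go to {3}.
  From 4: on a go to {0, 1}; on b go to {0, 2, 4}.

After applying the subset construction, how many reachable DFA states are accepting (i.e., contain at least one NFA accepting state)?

Start state of the DFA: {0}.
{0} --a--> {0, 2}  [new]
{0} --b--> {1}  [new]
{0, 2} --a--> {0, 2, 4}  [new]
{0, 2} --b--> {1, 4}  [new]
{1} --a--> {3}  [new]
{1} --b--> {2, 3, 4}  [new]
{0, 2, 4} --a--> {0, 1, 2, 4}  [new]
{0, 2, 4} --b--> {0, 1, 2, 4}  [seen]
{1, 4} --a--> {0, 1, 3}  [new]
{1, 4} --b--> {0, 2, 3, 4}  [new]
{3} --a--> {0, 3, 4}  [new]
{3} --b--> {3}  [seen]
{2, 3, 4} --a--> {0, 1, 2, 3, 4}  [new]
{2, 3, 4} --b--> {0, 2, 3, 4}  [seen]
{0, 1, 2, 4} --a--> {0, 1, 2, 3, 4}  [seen]
{0, 1, 2, 4} --b--> {0, 1, 2, 3, 4}  [seen]
{0, 1, 3} --a--> {0, 2, 3, 4}  [seen]
{0, 1, 3} --b--> {1, 2, 3, 4}  [new]
{0, 2, 3, 4} --a--> {0, 1, 2, 3, 4}  [seen]
{0, 2, 3, 4} --b--> {0, 1, 2, 3, 4}  [seen]
{0, 3, 4} --a--> {0, 1, 2, 3, 4}  [seen]
{0, 3, 4} --b--> {0, 1, 2, 3, 4}  [seen]
{0, 1, 2, 3, 4} --a--> {0, 1, 2, 3, 4}  [seen]
{0, 1, 2, 3, 4} --b--> {0, 1, 2, 3, 4}  [seen]
{1, 2, 3, 4} --a--> {0, 1, 2, 3, 4}  [seen]
{1, 2, 3, 4} --b--> {0, 2, 3, 4}  [seen]
Reachable DFA states: {0}, {0, 2}, {1}, {0, 2, 4}, {1, 4}, {3}, {2, 3, 4}, {0, 1, 2, 4}, {0, 1, 3}, {0, 2, 3, 4}, {0, 3, 4}, {0, 1, 2, 3, 4}, {1, 2, 3, 4}.
Accepting DFA states (contain an NFA accepting state): {1}, {1, 4}, {0, 1, 2, 4}, {0, 1, 3}, {0, 1, 2, 3, 4}, {1, 2, 3, 4}.

6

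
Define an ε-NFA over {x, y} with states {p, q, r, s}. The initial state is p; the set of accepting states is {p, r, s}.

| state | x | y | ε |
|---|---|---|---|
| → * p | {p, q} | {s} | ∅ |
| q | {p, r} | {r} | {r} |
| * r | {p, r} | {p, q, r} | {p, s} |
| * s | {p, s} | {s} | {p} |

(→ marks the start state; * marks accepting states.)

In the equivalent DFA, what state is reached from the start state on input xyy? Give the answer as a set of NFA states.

{p, q, r, s}

Start: {p}.
δ(p,x) = {p, q}.
Union: {p, q}.
ε-closure gives {p, q, r, s}.
After x: {p, q, r, s}.
δ(p,y) = {s}; δ(q,y) = {r}; δ(r,y) = {p, q, r}; δ(s,y) = {s}.
Union: {p, q, r, s}.
After y: {p, q, r, s}.
δ(p,y) = {s}; δ(q,y) = {r}; δ(r,y) = {p, q, r}; δ(s,y) = {s}.
Union: {p, q, r, s}.
After y: {p, q, r, s}.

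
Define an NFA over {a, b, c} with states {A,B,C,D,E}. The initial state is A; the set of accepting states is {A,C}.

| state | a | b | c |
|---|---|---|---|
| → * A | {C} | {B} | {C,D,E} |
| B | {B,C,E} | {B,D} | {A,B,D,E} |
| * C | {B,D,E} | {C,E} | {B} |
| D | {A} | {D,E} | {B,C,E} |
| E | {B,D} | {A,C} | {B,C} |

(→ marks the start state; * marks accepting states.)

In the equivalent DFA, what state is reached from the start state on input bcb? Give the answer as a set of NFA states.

{A,B,C,D,E}

Start: {A}.
δ(A,b) = {B}.
Union: {B}.
After b: {B}.
δ(B,c) = {A,B,D,E}.
Union: {A,B,D,E}.
After c: {A,B,D,E}.
δ(A,b) = {B}; δ(B,b) = {B,D}; δ(D,b) = {D,E}; δ(E,b) = {A,C}.
Union: {A,B,C,D,E}.
After b: {A,B,C,D,E}.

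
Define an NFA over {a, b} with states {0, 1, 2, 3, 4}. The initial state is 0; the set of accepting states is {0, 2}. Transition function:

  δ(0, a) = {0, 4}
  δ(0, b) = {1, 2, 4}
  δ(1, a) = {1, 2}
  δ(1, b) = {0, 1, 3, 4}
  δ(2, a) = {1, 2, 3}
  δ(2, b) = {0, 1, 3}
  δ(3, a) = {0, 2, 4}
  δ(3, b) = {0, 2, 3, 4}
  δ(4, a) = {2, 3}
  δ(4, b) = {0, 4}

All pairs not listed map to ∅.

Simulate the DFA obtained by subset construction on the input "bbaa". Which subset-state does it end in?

Start: {0}.
δ(0,b) = {1, 2, 4}.
Union: {1, 2, 4}.
After b: {1, 2, 4}.
δ(1,b) = {0, 1, 3, 4}; δ(2,b) = {0, 1, 3}; δ(4,b) = {0, 4}.
Union: {0, 1, 3, 4}.
After b: {0, 1, 3, 4}.
δ(0,a) = {0, 4}; δ(1,a) = {1, 2}; δ(3,a) = {0, 2, 4}; δ(4,a) = {2, 3}.
Union: {0, 1, 2, 3, 4}.
After a: {0, 1, 2, 3, 4}.
δ(0,a) = {0, 4}; δ(1,a) = {1, 2}; δ(2,a) = {1, 2, 3}; δ(3,a) = {0, 2, 4}; δ(4,a) = {2, 3}.
Union: {0, 1, 2, 3, 4}.
After a: {0, 1, 2, 3, 4}.

{0, 1, 2, 3, 4}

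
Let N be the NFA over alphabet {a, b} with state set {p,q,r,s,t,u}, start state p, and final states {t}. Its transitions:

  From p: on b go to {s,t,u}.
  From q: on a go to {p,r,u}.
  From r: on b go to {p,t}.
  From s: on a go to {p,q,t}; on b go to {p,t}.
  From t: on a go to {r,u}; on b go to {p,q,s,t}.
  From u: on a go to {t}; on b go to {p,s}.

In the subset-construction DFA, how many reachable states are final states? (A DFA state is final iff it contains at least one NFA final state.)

Start state of the DFA: {p}.
{p} --a--> ∅  [new]
{p} --b--> {s,t,u}  [new]
∅ --a--> ∅  [seen]
∅ --b--> ∅  [seen]
{s,t,u} --a--> {p,q,r,t,u}  [new]
{s,t,u} --b--> {p,q,s,t}  [new]
{p,q,r,t,u} --a--> {p,r,t,u}  [new]
{p,q,r,t,u} --b--> {p,q,s,t,u}  [new]
{p,q,s,t} --a--> {p,q,r,t,u}  [seen]
{p,q,s,t} --b--> {p,q,s,t,u}  [seen]
{p,r,t,u} --a--> {r,t,u}  [new]
{p,r,t,u} --b--> {p,q,s,t,u}  [seen]
{p,q,s,t,u} --a--> {p,q,r,t,u}  [seen]
{p,q,s,t,u} --b--> {p,q,s,t,u}  [seen]
{r,t,u} --a--> {r,t,u}  [seen]
{r,t,u} --b--> {p,q,s,t}  [seen]
Reachable DFA states: {p}, ∅, {s,t,u}, {p,q,r,t,u}, {p,q,s,t}, {p,r,t,u}, {p,q,s,t,u}, {r,t,u}.
Accepting DFA states (contain an NFA accepting state): {s,t,u}, {p,q,r,t,u}, {p,q,s,t}, {p,r,t,u}, {p,q,s,t,u}, {r,t,u}.

6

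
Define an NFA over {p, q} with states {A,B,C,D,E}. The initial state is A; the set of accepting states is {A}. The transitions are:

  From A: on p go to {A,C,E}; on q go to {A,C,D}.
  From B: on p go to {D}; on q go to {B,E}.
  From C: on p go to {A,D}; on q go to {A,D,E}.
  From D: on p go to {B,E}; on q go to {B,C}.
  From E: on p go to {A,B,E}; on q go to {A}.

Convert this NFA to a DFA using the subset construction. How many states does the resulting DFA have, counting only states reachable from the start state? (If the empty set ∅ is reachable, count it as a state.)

5

Start state of the DFA: {A}.
{A} --p--> {A,C,E}  [new]
{A} --q--> {A,C,D}  [new]
{A,C,E} --p--> {A,B,C,D,E}  [new]
{A,C,E} --q--> {A,C,D,E}  [new]
{A,C,D} --p--> {A,B,C,D,E}  [seen]
{A,C,D} --q--> {A,B,C,D,E}  [seen]
{A,B,C,D,E} --p--> {A,B,C,D,E}  [seen]
{A,B,C,D,E} --q--> {A,B,C,D,E}  [seen]
{A,C,D,E} --p--> {A,B,C,D,E}  [seen]
{A,C,D,E} --q--> {A,B,C,D,E}  [seen]
Reachable DFA states: {A}, {A,C,E}, {A,C,D}, {A,B,C,D,E}, {A,C,D,E}.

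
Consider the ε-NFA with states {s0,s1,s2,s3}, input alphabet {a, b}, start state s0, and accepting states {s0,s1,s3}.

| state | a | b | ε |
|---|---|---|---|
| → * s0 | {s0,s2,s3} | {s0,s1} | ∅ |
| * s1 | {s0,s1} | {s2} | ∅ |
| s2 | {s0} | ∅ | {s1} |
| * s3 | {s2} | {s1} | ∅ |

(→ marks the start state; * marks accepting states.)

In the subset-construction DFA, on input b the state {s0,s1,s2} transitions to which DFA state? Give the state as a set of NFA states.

δ(s0,b) = {s0,s1}; δ(s1,b) = {s2}; δ(s2,b) = ∅.
Union: {s0,s1,s2}.

{s0,s1,s2}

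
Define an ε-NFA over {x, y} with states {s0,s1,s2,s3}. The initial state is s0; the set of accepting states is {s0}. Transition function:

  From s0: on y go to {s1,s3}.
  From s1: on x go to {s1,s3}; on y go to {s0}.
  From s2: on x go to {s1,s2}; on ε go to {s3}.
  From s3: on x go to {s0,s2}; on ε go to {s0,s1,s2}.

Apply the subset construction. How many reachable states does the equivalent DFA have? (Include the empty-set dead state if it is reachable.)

Start state of the DFA: {s0} (ε-closure of the NFA start).
{s0} --x--> ∅  [new]
{s0} --y--> {s0,s1,s2,s3}  [new]
∅ --x--> ∅  [seen]
∅ --y--> ∅  [seen]
{s0,s1,s2,s3} --x--> {s0,s1,s2,s3}  [seen]
{s0,s1,s2,s3} --y--> {s0,s1,s2,s3}  [seen]
Reachable DFA states: {s0}, ∅, {s0,s1,s2,s3}.

3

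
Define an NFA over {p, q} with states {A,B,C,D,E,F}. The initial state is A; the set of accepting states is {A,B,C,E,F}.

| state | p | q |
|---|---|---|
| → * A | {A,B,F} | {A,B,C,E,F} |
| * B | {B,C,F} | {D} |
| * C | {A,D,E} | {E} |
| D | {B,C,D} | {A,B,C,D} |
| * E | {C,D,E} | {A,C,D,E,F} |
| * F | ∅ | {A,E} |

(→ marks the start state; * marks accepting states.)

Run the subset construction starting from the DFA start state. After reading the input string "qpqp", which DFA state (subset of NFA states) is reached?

Start: {A}.
δ(A,q) = {A,B,C,E,F}.
Union: {A,B,C,E,F}.
After q: {A,B,C,E,F}.
δ(A,p) = {A,B,F}; δ(B,p) = {B,C,F}; δ(C,p) = {A,D,E}; δ(E,p) = {C,D,E}; δ(F,p) = ∅.
Union: {A,B,C,D,E,F}.
After p: {A,B,C,D,E,F}.
δ(A,q) = {A,B,C,E,F}; δ(B,q) = {D}; δ(C,q) = {E}; δ(D,q) = {A,B,C,D}; δ(E,q) = {A,C,D,E,F}; δ(F,q) = {A,E}.
Union: {A,B,C,D,E,F}.
After q: {A,B,C,D,E,F}.
δ(A,p) = {A,B,F}; δ(B,p) = {B,C,F}; δ(C,p) = {A,D,E}; δ(D,p) = {B,C,D}; δ(E,p) = {C,D,E}; δ(F,p) = ∅.
Union: {A,B,C,D,E,F}.
After p: {A,B,C,D,E,F}.

{A,B,C,D,E,F}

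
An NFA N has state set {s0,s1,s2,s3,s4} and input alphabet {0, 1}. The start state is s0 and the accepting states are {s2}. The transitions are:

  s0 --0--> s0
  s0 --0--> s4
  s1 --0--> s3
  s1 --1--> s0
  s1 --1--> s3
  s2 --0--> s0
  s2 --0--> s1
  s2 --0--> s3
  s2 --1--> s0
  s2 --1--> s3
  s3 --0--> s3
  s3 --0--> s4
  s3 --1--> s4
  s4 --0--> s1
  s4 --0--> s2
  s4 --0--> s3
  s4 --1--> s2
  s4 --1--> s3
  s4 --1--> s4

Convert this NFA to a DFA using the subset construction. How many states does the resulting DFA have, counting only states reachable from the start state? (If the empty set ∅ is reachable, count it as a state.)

Start state of the DFA: {s0}.
{s0} --0--> {s0,s4}  [new]
{s0} --1--> ∅  [new]
{s0,s4} --0--> {s0,s1,s2,s3,s4}  [new]
{s0,s4} --1--> {s2,s3,s4}  [new]
∅ --0--> ∅  [seen]
∅ --1--> ∅  [seen]
{s0,s1,s2,s3,s4} --0--> {s0,s1,s2,s3,s4}  [seen]
{s0,s1,s2,s3,s4} --1--> {s0,s2,s3,s4}  [new]
{s2,s3,s4} --0--> {s0,s1,s2,s3,s4}  [seen]
{s2,s3,s4} --1--> {s0,s2,s3,s4}  [seen]
{s0,s2,s3,s4} --0--> {s0,s1,s2,s3,s4}  [seen]
{s0,s2,s3,s4} --1--> {s0,s2,s3,s4}  [seen]
Reachable DFA states: {s0}, {s0,s4}, ∅, {s0,s1,s2,s3,s4}, {s2,s3,s4}, {s0,s2,s3,s4}.

6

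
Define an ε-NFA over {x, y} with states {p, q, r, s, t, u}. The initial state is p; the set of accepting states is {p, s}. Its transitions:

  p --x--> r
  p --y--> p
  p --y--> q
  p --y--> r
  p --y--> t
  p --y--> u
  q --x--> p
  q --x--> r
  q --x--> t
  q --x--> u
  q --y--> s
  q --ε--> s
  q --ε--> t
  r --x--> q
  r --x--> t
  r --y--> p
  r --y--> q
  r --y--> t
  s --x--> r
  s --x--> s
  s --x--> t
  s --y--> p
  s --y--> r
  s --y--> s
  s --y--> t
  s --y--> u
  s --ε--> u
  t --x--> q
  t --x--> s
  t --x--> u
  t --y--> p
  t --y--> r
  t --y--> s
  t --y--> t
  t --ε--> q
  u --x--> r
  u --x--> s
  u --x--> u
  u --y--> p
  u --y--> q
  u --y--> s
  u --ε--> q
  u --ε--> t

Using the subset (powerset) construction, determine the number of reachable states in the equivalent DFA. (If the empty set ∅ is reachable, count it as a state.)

Start state of the DFA: {p} (ε-closure of the NFA start).
{p} --x--> {r}  [new]
{p} --y--> {p, q, r, s, t, u}  [new]
{r} --x--> {q, s, t, u}  [new]
{r} --y--> {p, q, s, t, u}  [new]
{p, q, r, s, t, u} --x--> {p, q, r, s, t, u}  [seen]
{p, q, r, s, t, u} --y--> {p, q, r, s, t, u}  [seen]
{q, s, t, u} --x--> {p, q, r, s, t, u}  [seen]
{q, s, t, u} --y--> {p, q, r, s, t, u}  [seen]
{p, q, s, t, u} --x--> {p, q, r, s, t, u}  [seen]
{p, q, s, t, u} --y--> {p, q, r, s, t, u}  [seen]
Reachable DFA states: {p}, {r}, {p, q, r, s, t, u}, {q, s, t, u}, {p, q, s, t, u}.

5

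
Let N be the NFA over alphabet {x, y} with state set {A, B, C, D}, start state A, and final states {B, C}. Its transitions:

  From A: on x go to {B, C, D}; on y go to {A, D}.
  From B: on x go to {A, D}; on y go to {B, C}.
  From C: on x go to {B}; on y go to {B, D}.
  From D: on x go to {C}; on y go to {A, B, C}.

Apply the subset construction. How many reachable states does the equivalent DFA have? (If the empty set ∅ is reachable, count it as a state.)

Start state of the DFA: {A}.
{A} --x--> {B, C, D}  [new]
{A} --y--> {A, D}  [new]
{B, C, D} --x--> {A, B, C, D}  [new]
{B, C, D} --y--> {A, B, C, D}  [seen]
{A, D} --x--> {B, C, D}  [seen]
{A, D} --y--> {A, B, C, D}  [seen]
{A, B, C, D} --x--> {A, B, C, D}  [seen]
{A, B, C, D} --y--> {A, B, C, D}  [seen]
Reachable DFA states: {A}, {B, C, D}, {A, D}, {A, B, C, D}.

4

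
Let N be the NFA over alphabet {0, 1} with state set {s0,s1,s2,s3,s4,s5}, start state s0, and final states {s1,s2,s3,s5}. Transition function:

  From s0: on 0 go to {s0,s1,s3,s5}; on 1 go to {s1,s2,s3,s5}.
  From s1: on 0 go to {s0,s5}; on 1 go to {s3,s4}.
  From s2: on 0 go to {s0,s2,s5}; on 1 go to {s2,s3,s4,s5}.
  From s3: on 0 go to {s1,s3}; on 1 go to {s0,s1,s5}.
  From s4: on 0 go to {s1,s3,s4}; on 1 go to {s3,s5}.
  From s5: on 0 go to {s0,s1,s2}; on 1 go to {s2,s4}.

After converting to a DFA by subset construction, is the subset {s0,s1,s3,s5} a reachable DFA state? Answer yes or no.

yes

Start state of the DFA: {s0}.
{s0} --0--> {s0,s1,s3,s5}  [new]
{s0} --1--> {s1,s2,s3,s5}  [new]
{s0,s1,s3,s5} --0--> {s0,s1,s2,s3,s5}  [new]
{s0,s1,s3,s5} --1--> {s0,s1,s2,s3,s4,s5}  [new]
{s1,s2,s3,s5} --0--> {s0,s1,s2,s3,s5}  [seen]
{s1,s2,s3,s5} --1--> {s0,s1,s2,s3,s4,s5}  [seen]
{s0,s1,s2,s3,s5} --0--> {s0,s1,s2,s3,s5}  [seen]
{s0,s1,s2,s3,s5} --1--> {s0,s1,s2,s3,s4,s5}  [seen]
{s0,s1,s2,s3,s4,s5} --0--> {s0,s1,s2,s3,s4,s5}  [seen]
{s0,s1,s2,s3,s4,s5} --1--> {s0,s1,s2,s3,s4,s5}  [seen]
Reachable DFA states: {s0}, {s0,s1,s3,s5}, {s1,s2,s3,s5}, {s0,s1,s2,s3,s5}, {s0,s1,s2,s3,s4,s5}.
{s0,s1,s3,s5} is among them.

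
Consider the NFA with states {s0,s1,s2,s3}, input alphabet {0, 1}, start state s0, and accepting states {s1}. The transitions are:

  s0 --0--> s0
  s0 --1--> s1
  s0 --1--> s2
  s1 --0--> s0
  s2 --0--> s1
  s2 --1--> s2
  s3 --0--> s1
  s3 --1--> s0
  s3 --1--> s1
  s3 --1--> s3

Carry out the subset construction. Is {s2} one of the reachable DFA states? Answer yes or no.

yes

Start state of the DFA: {s0}.
{s0} --0--> {s0}  [seen]
{s0} --1--> {s1,s2}  [new]
{s1,s2} --0--> {s0,s1}  [new]
{s1,s2} --1--> {s2}  [new]
{s0,s1} --0--> {s0}  [seen]
{s0,s1} --1--> {s1,s2}  [seen]
{s2} --0--> {s1}  [new]
{s2} --1--> {s2}  [seen]
{s1} --0--> {s0}  [seen]
{s1} --1--> ∅  [new]
∅ --0--> ∅  [seen]
∅ --1--> ∅  [seen]
Reachable DFA states: {s0}, {s1,s2}, {s0,s1}, {s2}, {s1}, ∅.
{s2} is among them.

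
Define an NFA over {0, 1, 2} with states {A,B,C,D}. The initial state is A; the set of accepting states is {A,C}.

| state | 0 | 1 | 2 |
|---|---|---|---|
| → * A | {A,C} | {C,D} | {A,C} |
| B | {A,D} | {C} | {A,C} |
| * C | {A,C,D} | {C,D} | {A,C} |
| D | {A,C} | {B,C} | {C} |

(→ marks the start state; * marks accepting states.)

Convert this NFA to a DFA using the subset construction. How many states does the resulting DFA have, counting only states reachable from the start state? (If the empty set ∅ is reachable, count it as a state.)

5

Start state of the DFA: {A}.
{A} --0--> {A,C}  [new]
{A} --1--> {C,D}  [new]
{A} --2--> {A,C}  [seen]
{A,C} --0--> {A,C,D}  [new]
{A,C} --1--> {C,D}  [seen]
{A,C} --2--> {A,C}  [seen]
{C,D} --0--> {A,C,D}  [seen]
{C,D} --1--> {B,C,D}  [new]
{C,D} --2--> {A,C}  [seen]
{A,C,D} --0--> {A,C,D}  [seen]
{A,C,D} --1--> {B,C,D}  [seen]
{A,C,D} --2--> {A,C}  [seen]
{B,C,D} --0--> {A,C,D}  [seen]
{B,C,D} --1--> {B,C,D}  [seen]
{B,C,D} --2--> {A,C}  [seen]
Reachable DFA states: {A}, {A,C}, {C,D}, {A,C,D}, {B,C,D}.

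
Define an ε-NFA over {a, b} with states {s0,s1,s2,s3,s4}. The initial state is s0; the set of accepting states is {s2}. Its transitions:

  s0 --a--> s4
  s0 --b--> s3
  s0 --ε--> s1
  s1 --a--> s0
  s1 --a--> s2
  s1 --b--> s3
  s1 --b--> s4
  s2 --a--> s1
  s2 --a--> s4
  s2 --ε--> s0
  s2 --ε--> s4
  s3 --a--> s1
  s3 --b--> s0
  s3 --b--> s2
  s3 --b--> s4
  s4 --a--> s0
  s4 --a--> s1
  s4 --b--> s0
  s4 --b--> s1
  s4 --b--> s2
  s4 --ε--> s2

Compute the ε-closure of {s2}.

Begin with {s2}.
s2 →ε {s0,s4}; add s0, s4.
s0 →ε {s1}; add s1.
ε-closure = {s0,s1,s2,s4}.

{s0,s1,s2,s4}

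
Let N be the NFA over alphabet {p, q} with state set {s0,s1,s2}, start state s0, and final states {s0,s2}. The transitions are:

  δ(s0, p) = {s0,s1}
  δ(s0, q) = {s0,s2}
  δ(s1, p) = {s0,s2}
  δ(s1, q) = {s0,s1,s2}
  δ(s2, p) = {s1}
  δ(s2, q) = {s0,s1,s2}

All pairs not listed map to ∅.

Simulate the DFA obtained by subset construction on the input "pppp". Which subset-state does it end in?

{s0,s1,s2}

Start: {s0}.
δ(s0,p) = {s0,s1}.
Union: {s0,s1}.
After p: {s0,s1}.
δ(s0,p) = {s0,s1}; δ(s1,p) = {s0,s2}.
Union: {s0,s1,s2}.
After p: {s0,s1,s2}.
δ(s0,p) = {s0,s1}; δ(s1,p) = {s0,s2}; δ(s2,p) = {s1}.
Union: {s0,s1,s2}.
After p: {s0,s1,s2}.
δ(s0,p) = {s0,s1}; δ(s1,p) = {s0,s2}; δ(s2,p) = {s1}.
Union: {s0,s1,s2}.
After p: {s0,s1,s2}.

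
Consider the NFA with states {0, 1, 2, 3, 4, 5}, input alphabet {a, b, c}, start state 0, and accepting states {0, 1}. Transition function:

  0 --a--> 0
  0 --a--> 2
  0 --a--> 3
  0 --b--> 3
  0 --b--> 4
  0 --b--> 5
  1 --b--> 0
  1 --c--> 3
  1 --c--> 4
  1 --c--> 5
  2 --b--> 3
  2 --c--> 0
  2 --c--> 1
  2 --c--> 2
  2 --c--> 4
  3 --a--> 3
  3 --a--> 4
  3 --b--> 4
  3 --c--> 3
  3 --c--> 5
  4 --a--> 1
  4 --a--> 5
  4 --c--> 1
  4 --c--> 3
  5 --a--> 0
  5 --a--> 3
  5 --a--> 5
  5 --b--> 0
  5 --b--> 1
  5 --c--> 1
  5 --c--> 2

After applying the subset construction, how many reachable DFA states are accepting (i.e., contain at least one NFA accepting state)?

Start state of the DFA: {0}.
{0} --a--> {0, 2, 3}  [new]
{0} --b--> {3, 4, 5}  [new]
{0} --c--> ∅  [new]
{0, 2, 3} --a--> {0, 2, 3, 4}  [new]
{0, 2, 3} --b--> {3, 4, 5}  [seen]
{0, 2, 3} --c--> {0, 1, 2, 3, 4, 5}  [new]
{3, 4, 5} --a--> {0, 1, 3, 4, 5}  [new]
{3, 4, 5} --b--> {0, 1, 4}  [new]
{3, 4, 5} --c--> {1, 2, 3, 5}  [new]
∅ --a--> ∅  [seen]
∅ --b--> ∅  [seen]
∅ --c--> ∅  [seen]
{0, 2, 3, 4} --a--> {0, 1, 2, 3, 4, 5}  [seen]
{0, 2, 3, 4} --b--> {3, 4, 5}  [seen]
{0, 2, 3, 4} --c--> {0, 1, 2, 3, 4, 5}  [seen]
{0, 1, 2, 3, 4, 5} --a--> {0, 1, 2, 3, 4, 5}  [seen]
{0, 1, 2, 3, 4, 5} --b--> {0, 1, 3, 4, 5}  [seen]
{0, 1, 2, 3, 4, 5} --c--> {0, 1, 2, 3, 4, 5}  [seen]
{0, 1, 3, 4, 5} --a--> {0, 1, 2, 3, 4, 5}  [seen]
{0, 1, 3, 4, 5} --b--> {0, 1, 3, 4, 5}  [seen]
{0, 1, 3, 4, 5} --c--> {1, 2, 3, 4, 5}  [new]
{0, 1, 4} --a--> {0, 1, 2, 3, 5}  [new]
{0, 1, 4} --b--> {0, 3, 4, 5}  [new]
{0, 1, 4} --c--> {1, 3, 4, 5}  [new]
{1, 2, 3, 5} --a--> {0, 3, 4, 5}  [seen]
{1, 2, 3, 5} --b--> {0, 1, 3, 4}  [new]
{1, 2, 3, 5} --c--> {0, 1, 2, 3, 4, 5}  [seen]
{1, 2, 3, 4, 5} --a--> {0, 1, 3, 4, 5}  [seen]
{1, 2, 3, 4, 5} --b--> {0, 1, 3, 4}  [seen]
{1, 2, 3, 4, 5} --c--> {0, 1, 2, 3, 4, 5}  [seen]
{0, 1, 2, 3, 5} --a--> {0, 2, 3, 4, 5}  [new]
{0, 1, 2, 3, 5} --b--> {0, 1, 3, 4, 5}  [seen]
{0, 1, 2, 3, 5} --c--> {0, 1, 2, 3, 4, 5}  [seen]
{0, 3, 4, 5} --a--> {0, 1, 2, 3, 4, 5}  [seen]
{0, 3, 4, 5} --b--> {0, 1, 3, 4, 5}  [seen]
{0, 3, 4, 5} --c--> {1, 2, 3, 5}  [seen]
{1, 3, 4, 5} --a--> {0, 1, 3, 4, 5}  [seen]
{1, 3, 4, 5} --b--> {0, 1, 4}  [seen]
{1, 3, 4, 5} --c--> {1, 2, 3, 4, 5}  [seen]
{0, 1, 3, 4} --a--> {0, 1, 2, 3, 4, 5}  [seen]
{0, 1, 3, 4} --b--> {0, 3, 4, 5}  [seen]
{0, 1, 3, 4} --c--> {1, 3, 4, 5}  [seen]
{0, 2, 3, 4, 5} --a--> {0, 1, 2, 3, 4, 5}  [seen]
{0, 2, 3, 4, 5} --b--> {0, 1, 3, 4, 5}  [seen]
{0, 2, 3, 4, 5} --c--> {0, 1, 2, 3, 4, 5}  [seen]
Reachable DFA states: {0}, {0, 2, 3}, {3, 4, 5}, ∅, {0, 2, 3, 4}, {0, 1, 2, 3, 4, 5}, {0, 1, 3, 4, 5}, {0, 1, 4}, {1, 2, 3, 5}, {1, 2, 3, 4, 5}, {0, 1, 2, 3, 5}, {0, 3, 4, 5}, {1, 3, 4, 5}, {0, 1, 3, 4}, {0, 2, 3, 4, 5}.
Accepting DFA states (contain an NFA accepting state): {0}, {0, 2, 3}, {0, 2, 3, 4}, {0, 1, 2, 3, 4, 5}, {0, 1, 3, 4, 5}, {0, 1, 4}, {1, 2, 3, 5}, {1, 2, 3, 4, 5}, {0, 1, 2, 3, 5}, {0, 3, 4, 5}, {1, 3, 4, 5}, {0, 1, 3, 4}, {0, 2, 3, 4, 5}.

13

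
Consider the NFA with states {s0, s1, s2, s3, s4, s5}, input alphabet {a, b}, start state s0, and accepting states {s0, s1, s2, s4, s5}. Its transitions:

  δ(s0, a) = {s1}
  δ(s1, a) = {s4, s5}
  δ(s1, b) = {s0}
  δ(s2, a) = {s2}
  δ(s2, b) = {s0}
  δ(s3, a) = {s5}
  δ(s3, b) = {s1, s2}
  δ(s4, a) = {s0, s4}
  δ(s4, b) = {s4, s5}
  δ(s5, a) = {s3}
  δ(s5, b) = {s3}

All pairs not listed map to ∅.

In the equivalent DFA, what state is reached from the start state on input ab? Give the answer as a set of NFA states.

Start: {s0}.
δ(s0,a) = {s1}.
Union: {s1}.
After a: {s1}.
δ(s1,b) = {s0}.
Union: {s0}.
After b: {s0}.

{s0}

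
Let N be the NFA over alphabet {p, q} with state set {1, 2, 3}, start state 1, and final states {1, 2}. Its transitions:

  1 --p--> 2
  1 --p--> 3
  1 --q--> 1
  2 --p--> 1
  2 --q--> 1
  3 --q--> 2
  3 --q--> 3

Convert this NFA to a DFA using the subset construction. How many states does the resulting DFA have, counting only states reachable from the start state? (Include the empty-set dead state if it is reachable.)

Start state of the DFA: {1}.
{1} --p--> {2, 3}  [new]
{1} --q--> {1}  [seen]
{2, 3} --p--> {1}  [seen]
{2, 3} --q--> {1, 2, 3}  [new]
{1, 2, 3} --p--> {1, 2, 3}  [seen]
{1, 2, 3} --q--> {1, 2, 3}  [seen]
Reachable DFA states: {1}, {2, 3}, {1, 2, 3}.

3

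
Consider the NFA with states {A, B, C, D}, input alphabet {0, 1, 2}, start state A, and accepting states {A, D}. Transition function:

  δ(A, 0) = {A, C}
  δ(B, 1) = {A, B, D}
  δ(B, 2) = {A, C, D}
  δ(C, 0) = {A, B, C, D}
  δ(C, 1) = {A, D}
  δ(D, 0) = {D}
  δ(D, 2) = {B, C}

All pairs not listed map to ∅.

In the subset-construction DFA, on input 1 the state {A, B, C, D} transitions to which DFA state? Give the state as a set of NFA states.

{A, B, D}

δ(A,1) = ∅; δ(B,1) = {A, B, D}; δ(C,1) = {A, D}; δ(D,1) = ∅.
Union: {A, B, D}.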